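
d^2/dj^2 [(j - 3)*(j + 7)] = 2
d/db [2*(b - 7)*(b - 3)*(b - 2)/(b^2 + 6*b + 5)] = 2*(b^4 + 12*b^3 - 98*b^2 - 36*b + 457)/(b^4 + 12*b^3 + 46*b^2 + 60*b + 25)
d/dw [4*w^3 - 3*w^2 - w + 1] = 12*w^2 - 6*w - 1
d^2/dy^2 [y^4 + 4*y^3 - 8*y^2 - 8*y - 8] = 12*y^2 + 24*y - 16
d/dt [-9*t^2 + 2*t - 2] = 2 - 18*t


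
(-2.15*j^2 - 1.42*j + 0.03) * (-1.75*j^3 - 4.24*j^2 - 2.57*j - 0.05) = 3.7625*j^5 + 11.601*j^4 + 11.4938*j^3 + 3.6297*j^2 - 0.00609999999999999*j - 0.0015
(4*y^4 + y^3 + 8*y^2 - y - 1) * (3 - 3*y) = -12*y^5 + 9*y^4 - 21*y^3 + 27*y^2 - 3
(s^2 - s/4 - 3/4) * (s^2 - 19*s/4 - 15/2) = s^4 - 5*s^3 - 113*s^2/16 + 87*s/16 + 45/8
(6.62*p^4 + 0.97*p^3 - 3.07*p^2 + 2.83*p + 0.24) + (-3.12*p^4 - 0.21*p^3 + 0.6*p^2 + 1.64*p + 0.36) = 3.5*p^4 + 0.76*p^3 - 2.47*p^2 + 4.47*p + 0.6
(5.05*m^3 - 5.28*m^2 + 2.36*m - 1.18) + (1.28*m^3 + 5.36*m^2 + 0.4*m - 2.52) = 6.33*m^3 + 0.0800000000000001*m^2 + 2.76*m - 3.7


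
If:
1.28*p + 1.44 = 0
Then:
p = -1.12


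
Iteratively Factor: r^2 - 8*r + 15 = (r - 5)*(r - 3)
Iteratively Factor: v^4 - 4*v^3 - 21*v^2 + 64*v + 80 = (v - 4)*(v^3 - 21*v - 20) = (v - 4)*(v + 4)*(v^2 - 4*v - 5) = (v - 5)*(v - 4)*(v + 4)*(v + 1)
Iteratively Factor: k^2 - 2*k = (k)*(k - 2)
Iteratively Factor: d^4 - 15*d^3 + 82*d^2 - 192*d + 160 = (d - 4)*(d^3 - 11*d^2 + 38*d - 40) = (d - 5)*(d - 4)*(d^2 - 6*d + 8) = (d - 5)*(d - 4)*(d - 2)*(d - 4)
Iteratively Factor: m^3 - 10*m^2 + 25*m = (m - 5)*(m^2 - 5*m) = (m - 5)^2*(m)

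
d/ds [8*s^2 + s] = 16*s + 1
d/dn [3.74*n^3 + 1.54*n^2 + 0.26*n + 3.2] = 11.22*n^2 + 3.08*n + 0.26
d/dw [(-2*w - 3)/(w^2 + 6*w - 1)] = 2*(w^2 + 3*w + 10)/(w^4 + 12*w^3 + 34*w^2 - 12*w + 1)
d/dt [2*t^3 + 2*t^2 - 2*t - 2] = 6*t^2 + 4*t - 2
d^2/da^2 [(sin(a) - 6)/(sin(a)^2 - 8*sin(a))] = (-9*sin(a)^2 + 16*sin(a) + 348/sin(a) + 373/(2*sin(a)^2) + 33*sin(3*a)/sin(a)^3 + sin(5*a)/(2*sin(a)^3) - 768/sin(a)^3)/(sin(a) - 8)^3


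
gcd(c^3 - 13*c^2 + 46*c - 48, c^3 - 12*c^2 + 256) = c - 8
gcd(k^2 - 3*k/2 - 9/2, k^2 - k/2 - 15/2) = k - 3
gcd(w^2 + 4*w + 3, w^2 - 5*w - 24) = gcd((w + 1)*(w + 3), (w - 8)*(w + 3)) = w + 3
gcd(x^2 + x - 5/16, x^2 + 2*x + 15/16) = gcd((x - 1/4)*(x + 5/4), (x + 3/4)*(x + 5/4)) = x + 5/4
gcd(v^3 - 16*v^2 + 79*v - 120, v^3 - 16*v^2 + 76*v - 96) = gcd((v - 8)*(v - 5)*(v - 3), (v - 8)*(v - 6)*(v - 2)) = v - 8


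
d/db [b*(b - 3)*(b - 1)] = 3*b^2 - 8*b + 3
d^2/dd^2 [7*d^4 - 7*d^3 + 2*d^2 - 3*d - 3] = 84*d^2 - 42*d + 4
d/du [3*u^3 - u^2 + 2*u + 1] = 9*u^2 - 2*u + 2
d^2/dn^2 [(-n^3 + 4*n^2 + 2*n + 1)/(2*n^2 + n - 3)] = 2*(-7*n^3 + 93*n^2 + 15*n + 49)/(8*n^6 + 12*n^5 - 30*n^4 - 35*n^3 + 45*n^2 + 27*n - 27)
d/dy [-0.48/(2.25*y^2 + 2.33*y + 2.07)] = (2.16*y + 1.1184)/(2.25*y^2 + 2.33*y + 2.07)^2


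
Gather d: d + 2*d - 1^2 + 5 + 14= 3*d + 18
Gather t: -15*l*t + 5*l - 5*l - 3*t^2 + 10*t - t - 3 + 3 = -3*t^2 + t*(9 - 15*l)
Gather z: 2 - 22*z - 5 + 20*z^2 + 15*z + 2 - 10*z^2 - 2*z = 10*z^2 - 9*z - 1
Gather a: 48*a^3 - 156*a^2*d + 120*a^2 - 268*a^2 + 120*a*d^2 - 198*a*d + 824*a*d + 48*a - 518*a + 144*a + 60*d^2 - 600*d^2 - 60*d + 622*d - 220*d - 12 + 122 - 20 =48*a^3 + a^2*(-156*d - 148) + a*(120*d^2 + 626*d - 326) - 540*d^2 + 342*d + 90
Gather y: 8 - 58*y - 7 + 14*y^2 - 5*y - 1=14*y^2 - 63*y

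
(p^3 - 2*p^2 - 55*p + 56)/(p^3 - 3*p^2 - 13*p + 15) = (p^2 - p - 56)/(p^2 - 2*p - 15)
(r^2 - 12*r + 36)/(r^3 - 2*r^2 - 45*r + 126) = (r - 6)/(r^2 + 4*r - 21)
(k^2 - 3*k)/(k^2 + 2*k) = (k - 3)/(k + 2)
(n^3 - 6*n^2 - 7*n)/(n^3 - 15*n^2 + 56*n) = (n + 1)/(n - 8)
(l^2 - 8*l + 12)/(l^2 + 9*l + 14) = (l^2 - 8*l + 12)/(l^2 + 9*l + 14)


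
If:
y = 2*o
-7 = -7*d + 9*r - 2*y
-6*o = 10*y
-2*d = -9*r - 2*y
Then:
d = 7/5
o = 0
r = 14/45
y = 0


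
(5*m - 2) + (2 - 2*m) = 3*m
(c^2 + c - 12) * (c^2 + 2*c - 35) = c^4 + 3*c^3 - 45*c^2 - 59*c + 420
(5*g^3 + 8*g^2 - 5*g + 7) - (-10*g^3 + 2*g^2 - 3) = 15*g^3 + 6*g^2 - 5*g + 10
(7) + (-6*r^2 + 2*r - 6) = -6*r^2 + 2*r + 1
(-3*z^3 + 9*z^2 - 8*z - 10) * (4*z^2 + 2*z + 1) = -12*z^5 + 30*z^4 - 17*z^3 - 47*z^2 - 28*z - 10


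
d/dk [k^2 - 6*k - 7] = 2*k - 6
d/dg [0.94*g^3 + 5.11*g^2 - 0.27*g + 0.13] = 2.82*g^2 + 10.22*g - 0.27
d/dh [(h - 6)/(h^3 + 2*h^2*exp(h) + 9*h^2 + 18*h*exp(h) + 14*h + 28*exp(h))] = (h^3 + 2*h^2*exp(h) + 9*h^2 + 18*h*exp(h) + 14*h - (h - 6)*(2*h^2*exp(h) + 3*h^2 + 22*h*exp(h) + 18*h + 46*exp(h) + 14) + 28*exp(h))/(h^3 + 2*h^2*exp(h) + 9*h^2 + 18*h*exp(h) + 14*h + 28*exp(h))^2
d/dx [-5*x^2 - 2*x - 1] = -10*x - 2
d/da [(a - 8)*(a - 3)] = 2*a - 11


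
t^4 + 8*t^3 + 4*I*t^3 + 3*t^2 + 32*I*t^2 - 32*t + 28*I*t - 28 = (t + 1)*(t + 7)*(t + 2*I)^2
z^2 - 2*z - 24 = (z - 6)*(z + 4)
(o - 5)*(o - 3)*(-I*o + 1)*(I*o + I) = o^4 - 7*o^3 + I*o^3 + 7*o^2 - 7*I*o^2 + 15*o + 7*I*o + 15*I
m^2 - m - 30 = (m - 6)*(m + 5)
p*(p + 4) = p^2 + 4*p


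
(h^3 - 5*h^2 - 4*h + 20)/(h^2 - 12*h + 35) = (h^2 - 4)/(h - 7)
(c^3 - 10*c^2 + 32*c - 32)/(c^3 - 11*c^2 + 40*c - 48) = (c - 2)/(c - 3)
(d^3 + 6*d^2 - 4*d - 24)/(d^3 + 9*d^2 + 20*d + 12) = (d - 2)/(d + 1)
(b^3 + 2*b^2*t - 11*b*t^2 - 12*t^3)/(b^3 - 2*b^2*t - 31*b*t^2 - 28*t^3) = (-b + 3*t)/(-b + 7*t)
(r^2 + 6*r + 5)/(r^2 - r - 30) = (r + 1)/(r - 6)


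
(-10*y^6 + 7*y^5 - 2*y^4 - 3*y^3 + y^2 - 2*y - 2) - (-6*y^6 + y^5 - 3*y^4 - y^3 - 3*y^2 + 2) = -4*y^6 + 6*y^5 + y^4 - 2*y^3 + 4*y^2 - 2*y - 4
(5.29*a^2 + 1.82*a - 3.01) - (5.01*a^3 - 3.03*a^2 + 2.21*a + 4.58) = -5.01*a^3 + 8.32*a^2 - 0.39*a - 7.59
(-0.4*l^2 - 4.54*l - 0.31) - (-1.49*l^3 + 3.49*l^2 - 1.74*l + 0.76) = 1.49*l^3 - 3.89*l^2 - 2.8*l - 1.07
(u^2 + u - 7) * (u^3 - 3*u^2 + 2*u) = u^5 - 2*u^4 - 8*u^3 + 23*u^2 - 14*u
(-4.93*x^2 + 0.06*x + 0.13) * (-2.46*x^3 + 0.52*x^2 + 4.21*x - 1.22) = 12.1278*x^5 - 2.7112*x^4 - 21.0439*x^3 + 6.3348*x^2 + 0.4741*x - 0.1586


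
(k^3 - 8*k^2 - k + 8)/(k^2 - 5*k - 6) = (k^2 - 9*k + 8)/(k - 6)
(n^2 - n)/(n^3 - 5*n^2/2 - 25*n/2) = 2*(1 - n)/(-2*n^2 + 5*n + 25)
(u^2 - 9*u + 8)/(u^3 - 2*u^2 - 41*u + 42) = (u - 8)/(u^2 - u - 42)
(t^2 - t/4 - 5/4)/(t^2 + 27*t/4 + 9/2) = (4*t^2 - t - 5)/(4*t^2 + 27*t + 18)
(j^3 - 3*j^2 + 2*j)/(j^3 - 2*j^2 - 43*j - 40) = j*(-j^2 + 3*j - 2)/(-j^3 + 2*j^2 + 43*j + 40)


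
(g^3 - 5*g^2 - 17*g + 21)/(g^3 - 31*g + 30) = (g^2 - 4*g - 21)/(g^2 + g - 30)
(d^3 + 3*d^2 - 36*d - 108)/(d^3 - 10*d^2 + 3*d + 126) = (d + 6)/(d - 7)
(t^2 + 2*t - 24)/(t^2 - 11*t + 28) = (t + 6)/(t - 7)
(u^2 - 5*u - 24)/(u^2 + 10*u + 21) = (u - 8)/(u + 7)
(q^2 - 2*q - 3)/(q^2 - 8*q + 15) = (q + 1)/(q - 5)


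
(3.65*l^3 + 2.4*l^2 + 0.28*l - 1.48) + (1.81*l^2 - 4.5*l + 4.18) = 3.65*l^3 + 4.21*l^2 - 4.22*l + 2.7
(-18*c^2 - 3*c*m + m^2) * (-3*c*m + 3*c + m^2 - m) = 54*c^3*m - 54*c^3 - 9*c^2*m^2 + 9*c^2*m - 6*c*m^3 + 6*c*m^2 + m^4 - m^3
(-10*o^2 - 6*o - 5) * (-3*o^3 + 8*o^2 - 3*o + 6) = 30*o^5 - 62*o^4 - 3*o^3 - 82*o^2 - 21*o - 30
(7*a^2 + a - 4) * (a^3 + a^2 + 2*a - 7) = 7*a^5 + 8*a^4 + 11*a^3 - 51*a^2 - 15*a + 28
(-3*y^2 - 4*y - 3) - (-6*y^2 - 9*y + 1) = 3*y^2 + 5*y - 4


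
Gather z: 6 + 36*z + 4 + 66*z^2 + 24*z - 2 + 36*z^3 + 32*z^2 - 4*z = 36*z^3 + 98*z^2 + 56*z + 8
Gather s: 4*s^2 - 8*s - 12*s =4*s^2 - 20*s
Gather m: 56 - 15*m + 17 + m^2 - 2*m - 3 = m^2 - 17*m + 70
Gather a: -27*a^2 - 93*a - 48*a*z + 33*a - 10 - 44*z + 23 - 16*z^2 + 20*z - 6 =-27*a^2 + a*(-48*z - 60) - 16*z^2 - 24*z + 7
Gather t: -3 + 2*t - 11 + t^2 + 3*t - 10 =t^2 + 5*t - 24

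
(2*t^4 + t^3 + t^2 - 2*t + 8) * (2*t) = 4*t^5 + 2*t^4 + 2*t^3 - 4*t^2 + 16*t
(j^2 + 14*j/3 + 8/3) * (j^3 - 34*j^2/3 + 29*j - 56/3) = j^5 - 20*j^4/3 - 191*j^3/9 + 778*j^2/9 - 88*j/9 - 448/9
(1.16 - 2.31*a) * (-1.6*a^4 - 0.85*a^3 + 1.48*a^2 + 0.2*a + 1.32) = 3.696*a^5 + 0.1075*a^4 - 4.4048*a^3 + 1.2548*a^2 - 2.8172*a + 1.5312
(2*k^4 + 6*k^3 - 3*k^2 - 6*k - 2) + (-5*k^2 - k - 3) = 2*k^4 + 6*k^3 - 8*k^2 - 7*k - 5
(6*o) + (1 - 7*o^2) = -7*o^2 + 6*o + 1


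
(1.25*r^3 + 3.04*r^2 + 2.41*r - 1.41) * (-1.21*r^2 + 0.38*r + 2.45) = -1.5125*r^5 - 3.2034*r^4 + 1.3016*r^3 + 10.0699*r^2 + 5.3687*r - 3.4545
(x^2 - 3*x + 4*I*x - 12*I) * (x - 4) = x^3 - 7*x^2 + 4*I*x^2 + 12*x - 28*I*x + 48*I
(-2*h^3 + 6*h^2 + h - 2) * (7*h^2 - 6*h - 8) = -14*h^5 + 54*h^4 - 13*h^3 - 68*h^2 + 4*h + 16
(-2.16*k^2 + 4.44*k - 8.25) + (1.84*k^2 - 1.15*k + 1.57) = -0.32*k^2 + 3.29*k - 6.68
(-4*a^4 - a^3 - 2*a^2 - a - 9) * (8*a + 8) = -32*a^5 - 40*a^4 - 24*a^3 - 24*a^2 - 80*a - 72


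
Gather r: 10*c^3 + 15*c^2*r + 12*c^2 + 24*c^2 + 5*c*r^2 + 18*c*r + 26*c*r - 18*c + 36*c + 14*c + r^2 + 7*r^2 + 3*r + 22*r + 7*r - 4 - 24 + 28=10*c^3 + 36*c^2 + 32*c + r^2*(5*c + 8) + r*(15*c^2 + 44*c + 32)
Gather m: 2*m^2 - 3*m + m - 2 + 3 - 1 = 2*m^2 - 2*m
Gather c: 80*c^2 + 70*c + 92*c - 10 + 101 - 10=80*c^2 + 162*c + 81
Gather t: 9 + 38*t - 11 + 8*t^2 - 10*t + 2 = 8*t^2 + 28*t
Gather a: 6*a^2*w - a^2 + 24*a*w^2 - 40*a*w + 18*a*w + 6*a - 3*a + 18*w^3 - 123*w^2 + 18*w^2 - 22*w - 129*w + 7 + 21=a^2*(6*w - 1) + a*(24*w^2 - 22*w + 3) + 18*w^3 - 105*w^2 - 151*w + 28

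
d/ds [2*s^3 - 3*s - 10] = 6*s^2 - 3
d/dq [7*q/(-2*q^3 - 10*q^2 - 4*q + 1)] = 7*(4*q^3 + 10*q^2 + 1)/(4*q^6 + 40*q^5 + 116*q^4 + 76*q^3 - 4*q^2 - 8*q + 1)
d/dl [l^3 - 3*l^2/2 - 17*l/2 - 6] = 3*l^2 - 3*l - 17/2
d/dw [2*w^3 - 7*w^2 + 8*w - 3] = 6*w^2 - 14*w + 8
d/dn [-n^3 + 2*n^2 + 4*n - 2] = -3*n^2 + 4*n + 4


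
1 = 1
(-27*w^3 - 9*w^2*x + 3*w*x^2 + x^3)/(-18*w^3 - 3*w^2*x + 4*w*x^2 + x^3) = (-3*w + x)/(-2*w + x)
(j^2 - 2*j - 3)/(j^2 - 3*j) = (j + 1)/j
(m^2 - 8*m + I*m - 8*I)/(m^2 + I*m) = (m - 8)/m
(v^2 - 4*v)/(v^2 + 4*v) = (v - 4)/(v + 4)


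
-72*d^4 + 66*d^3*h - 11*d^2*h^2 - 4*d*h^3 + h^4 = (-3*d + h)^2*(-2*d + h)*(4*d + h)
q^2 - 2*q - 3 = (q - 3)*(q + 1)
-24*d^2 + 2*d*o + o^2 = (-4*d + o)*(6*d + o)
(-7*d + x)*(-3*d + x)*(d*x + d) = 21*d^3*x + 21*d^3 - 10*d^2*x^2 - 10*d^2*x + d*x^3 + d*x^2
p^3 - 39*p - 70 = (p - 7)*(p + 2)*(p + 5)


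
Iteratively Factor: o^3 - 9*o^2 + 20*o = (o - 4)*(o^2 - 5*o) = (o - 5)*(o - 4)*(o)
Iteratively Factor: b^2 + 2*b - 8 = (b + 4)*(b - 2)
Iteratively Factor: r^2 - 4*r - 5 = (r - 5)*(r + 1)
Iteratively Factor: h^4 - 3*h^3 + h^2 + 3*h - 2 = (h - 1)*(h^3 - 2*h^2 - h + 2) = (h - 1)*(h + 1)*(h^2 - 3*h + 2) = (h - 1)^2*(h + 1)*(h - 2)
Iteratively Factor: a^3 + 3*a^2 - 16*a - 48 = (a + 4)*(a^2 - a - 12) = (a - 4)*(a + 4)*(a + 3)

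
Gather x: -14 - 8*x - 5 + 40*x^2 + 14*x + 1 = 40*x^2 + 6*x - 18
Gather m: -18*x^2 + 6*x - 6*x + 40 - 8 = 32 - 18*x^2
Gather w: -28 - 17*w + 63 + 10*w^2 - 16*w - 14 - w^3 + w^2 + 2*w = -w^3 + 11*w^2 - 31*w + 21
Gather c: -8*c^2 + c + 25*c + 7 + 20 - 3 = -8*c^2 + 26*c + 24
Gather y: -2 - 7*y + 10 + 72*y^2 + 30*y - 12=72*y^2 + 23*y - 4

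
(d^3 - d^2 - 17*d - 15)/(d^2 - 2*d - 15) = d + 1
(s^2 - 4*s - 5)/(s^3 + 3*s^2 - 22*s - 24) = (s - 5)/(s^2 + 2*s - 24)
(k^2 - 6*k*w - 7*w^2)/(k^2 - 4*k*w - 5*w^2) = (-k + 7*w)/(-k + 5*w)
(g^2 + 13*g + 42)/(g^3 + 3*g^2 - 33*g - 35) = (g + 6)/(g^2 - 4*g - 5)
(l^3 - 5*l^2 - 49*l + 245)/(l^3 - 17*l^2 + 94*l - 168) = (l^2 + 2*l - 35)/(l^2 - 10*l + 24)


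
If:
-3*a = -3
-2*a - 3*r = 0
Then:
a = 1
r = -2/3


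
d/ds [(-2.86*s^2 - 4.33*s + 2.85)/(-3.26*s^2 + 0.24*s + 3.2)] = (-14.8022*s^2 + 0.278000000000002*s - 14.54)/(10.6276*s^4 - 1.5648*s^3 - 20.8064*s^2 + 1.536*s + 10.24)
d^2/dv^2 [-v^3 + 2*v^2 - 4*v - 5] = 4 - 6*v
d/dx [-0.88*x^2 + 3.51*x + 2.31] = 3.51 - 1.76*x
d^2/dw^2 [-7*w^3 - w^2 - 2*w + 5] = -42*w - 2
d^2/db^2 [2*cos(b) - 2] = -2*cos(b)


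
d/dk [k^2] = 2*k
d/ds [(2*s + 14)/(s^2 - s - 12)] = 2*(s^2 - s - (s + 7)*(2*s - 1) - 12)/(-s^2 + s + 12)^2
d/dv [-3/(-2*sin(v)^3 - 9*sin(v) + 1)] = 9*(cos(2*v) - 4)*cos(v)/(2*sin(v)^3 + 9*sin(v) - 1)^2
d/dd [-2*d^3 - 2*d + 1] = -6*d^2 - 2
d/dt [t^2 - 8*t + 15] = 2*t - 8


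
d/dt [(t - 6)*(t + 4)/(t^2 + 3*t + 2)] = (5*t^2 + 52*t + 68)/(t^4 + 6*t^3 + 13*t^2 + 12*t + 4)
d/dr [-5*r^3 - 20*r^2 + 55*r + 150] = -15*r^2 - 40*r + 55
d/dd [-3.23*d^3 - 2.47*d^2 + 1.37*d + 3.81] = -9.69*d^2 - 4.94*d + 1.37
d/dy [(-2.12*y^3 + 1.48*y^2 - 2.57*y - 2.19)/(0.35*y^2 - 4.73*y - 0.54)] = (-0.742*y^4 + 20.0552*y^3 - 2.6665*y^2 - 0.0654000000000003*y - 8.9709)/(0.1225*y^4 - 3.311*y^3 + 21.9949*y^2 + 5.1084*y + 0.2916)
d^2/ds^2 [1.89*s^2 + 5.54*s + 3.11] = 3.78000000000000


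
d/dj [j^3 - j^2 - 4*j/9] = 3*j^2 - 2*j - 4/9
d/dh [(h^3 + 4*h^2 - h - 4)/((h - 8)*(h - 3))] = (h^4 - 22*h^3 + 29*h^2 + 200*h - 68)/(h^4 - 22*h^3 + 169*h^2 - 528*h + 576)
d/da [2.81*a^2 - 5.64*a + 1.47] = 5.62*a - 5.64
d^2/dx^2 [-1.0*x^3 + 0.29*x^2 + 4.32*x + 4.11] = 0.58 - 6.0*x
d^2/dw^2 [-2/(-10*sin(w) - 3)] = 20*(-10*sin(w)^2 + 3*sin(w) + 20)/(10*sin(w) + 3)^3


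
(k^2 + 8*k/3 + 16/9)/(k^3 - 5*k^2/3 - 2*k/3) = (9*k^2 + 24*k + 16)/(3*k*(3*k^2 - 5*k - 2))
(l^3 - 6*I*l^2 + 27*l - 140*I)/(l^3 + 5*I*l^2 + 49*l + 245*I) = (l - 4*I)/(l + 7*I)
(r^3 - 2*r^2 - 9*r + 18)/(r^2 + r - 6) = r - 3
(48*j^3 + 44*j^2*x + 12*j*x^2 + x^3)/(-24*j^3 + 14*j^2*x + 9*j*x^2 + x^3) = (2*j + x)/(-j + x)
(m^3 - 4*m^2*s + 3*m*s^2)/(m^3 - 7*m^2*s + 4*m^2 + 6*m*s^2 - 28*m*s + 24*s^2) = m*(-m + 3*s)/(-m^2 + 6*m*s - 4*m + 24*s)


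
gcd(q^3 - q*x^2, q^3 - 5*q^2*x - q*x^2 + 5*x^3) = -q^2 + x^2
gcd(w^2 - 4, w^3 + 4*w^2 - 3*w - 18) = w - 2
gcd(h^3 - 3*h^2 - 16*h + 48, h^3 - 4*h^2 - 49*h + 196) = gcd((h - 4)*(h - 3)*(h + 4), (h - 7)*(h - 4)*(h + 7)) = h - 4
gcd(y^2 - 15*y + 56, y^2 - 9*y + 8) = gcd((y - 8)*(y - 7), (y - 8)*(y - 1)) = y - 8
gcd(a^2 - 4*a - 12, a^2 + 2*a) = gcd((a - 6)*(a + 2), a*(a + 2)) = a + 2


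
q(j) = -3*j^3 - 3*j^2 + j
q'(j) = -9*j^2 - 6*j + 1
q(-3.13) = 59.47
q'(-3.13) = -68.39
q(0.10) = 0.07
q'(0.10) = 0.31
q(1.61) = -18.69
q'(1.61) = -31.99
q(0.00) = 0.00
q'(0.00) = 1.00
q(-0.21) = -0.31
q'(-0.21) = 1.86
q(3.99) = -234.33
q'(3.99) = -166.22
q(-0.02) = -0.02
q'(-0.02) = 1.12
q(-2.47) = 24.43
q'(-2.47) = -39.09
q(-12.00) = 4740.00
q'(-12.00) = -1223.00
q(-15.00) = 9435.00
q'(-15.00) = -1934.00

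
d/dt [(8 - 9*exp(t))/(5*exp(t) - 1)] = -31*exp(t)/(5*exp(t) - 1)^2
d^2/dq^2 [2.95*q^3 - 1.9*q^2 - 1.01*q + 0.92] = 17.7*q - 3.8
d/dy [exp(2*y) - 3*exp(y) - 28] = (2*exp(y) - 3)*exp(y)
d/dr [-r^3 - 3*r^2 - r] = -3*r^2 - 6*r - 1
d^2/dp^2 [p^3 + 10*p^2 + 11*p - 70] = 6*p + 20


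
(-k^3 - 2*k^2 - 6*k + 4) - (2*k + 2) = -k^3 - 2*k^2 - 8*k + 2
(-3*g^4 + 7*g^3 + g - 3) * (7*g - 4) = -21*g^5 + 61*g^4 - 28*g^3 + 7*g^2 - 25*g + 12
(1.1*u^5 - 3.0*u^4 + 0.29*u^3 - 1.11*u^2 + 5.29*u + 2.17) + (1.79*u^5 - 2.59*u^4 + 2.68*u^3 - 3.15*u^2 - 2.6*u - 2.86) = 2.89*u^5 - 5.59*u^4 + 2.97*u^3 - 4.26*u^2 + 2.69*u - 0.69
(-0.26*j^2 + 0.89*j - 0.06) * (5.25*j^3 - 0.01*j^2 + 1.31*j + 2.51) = -1.365*j^5 + 4.6751*j^4 - 0.6645*j^3 + 0.5139*j^2 + 2.1553*j - 0.1506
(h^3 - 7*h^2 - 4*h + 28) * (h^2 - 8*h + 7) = h^5 - 15*h^4 + 59*h^3 + 11*h^2 - 252*h + 196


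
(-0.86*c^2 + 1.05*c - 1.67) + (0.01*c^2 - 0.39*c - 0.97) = -0.85*c^2 + 0.66*c - 2.64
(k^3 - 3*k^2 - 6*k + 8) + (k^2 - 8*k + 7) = k^3 - 2*k^2 - 14*k + 15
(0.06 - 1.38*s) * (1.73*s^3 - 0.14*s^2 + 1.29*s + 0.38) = -2.3874*s^4 + 0.297*s^3 - 1.7886*s^2 - 0.447*s + 0.0228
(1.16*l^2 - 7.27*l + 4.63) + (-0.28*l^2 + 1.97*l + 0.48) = 0.88*l^2 - 5.3*l + 5.11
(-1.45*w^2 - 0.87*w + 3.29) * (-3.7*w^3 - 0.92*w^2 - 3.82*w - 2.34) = 5.365*w^5 + 4.553*w^4 - 5.8336*w^3 + 3.6896*w^2 - 10.532*w - 7.6986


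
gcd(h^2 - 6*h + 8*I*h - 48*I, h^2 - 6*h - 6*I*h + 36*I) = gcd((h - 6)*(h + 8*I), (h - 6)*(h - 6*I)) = h - 6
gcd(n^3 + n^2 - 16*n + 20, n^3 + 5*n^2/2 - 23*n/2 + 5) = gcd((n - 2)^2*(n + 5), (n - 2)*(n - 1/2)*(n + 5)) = n^2 + 3*n - 10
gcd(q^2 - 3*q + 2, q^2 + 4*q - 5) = q - 1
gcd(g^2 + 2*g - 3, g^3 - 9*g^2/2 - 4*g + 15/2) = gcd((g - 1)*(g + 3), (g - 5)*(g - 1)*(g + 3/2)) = g - 1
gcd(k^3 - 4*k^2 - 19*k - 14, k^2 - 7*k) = k - 7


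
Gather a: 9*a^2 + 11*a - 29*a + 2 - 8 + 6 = 9*a^2 - 18*a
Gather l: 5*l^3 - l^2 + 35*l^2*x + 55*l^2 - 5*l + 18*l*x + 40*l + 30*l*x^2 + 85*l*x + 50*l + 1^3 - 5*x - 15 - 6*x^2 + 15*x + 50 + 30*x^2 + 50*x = 5*l^3 + l^2*(35*x + 54) + l*(30*x^2 + 103*x + 85) + 24*x^2 + 60*x + 36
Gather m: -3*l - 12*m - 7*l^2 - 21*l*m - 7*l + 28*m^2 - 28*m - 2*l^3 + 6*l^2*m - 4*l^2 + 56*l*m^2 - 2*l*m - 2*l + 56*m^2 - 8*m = -2*l^3 - 11*l^2 - 12*l + m^2*(56*l + 84) + m*(6*l^2 - 23*l - 48)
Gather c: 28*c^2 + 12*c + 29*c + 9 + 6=28*c^2 + 41*c + 15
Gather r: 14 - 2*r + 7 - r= 21 - 3*r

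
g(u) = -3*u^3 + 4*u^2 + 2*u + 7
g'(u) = -9*u^2 + 8*u + 2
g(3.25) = -47.23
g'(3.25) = -67.06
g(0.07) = 7.16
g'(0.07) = 2.52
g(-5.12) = 504.27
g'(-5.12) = -274.89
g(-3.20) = 139.86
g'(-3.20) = -115.76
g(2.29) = -3.47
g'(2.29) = -26.88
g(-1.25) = 16.61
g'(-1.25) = -22.06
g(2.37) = -5.73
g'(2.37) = -29.59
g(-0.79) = 9.40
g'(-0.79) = -9.94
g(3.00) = -32.00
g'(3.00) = -55.00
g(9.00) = -1838.00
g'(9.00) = -655.00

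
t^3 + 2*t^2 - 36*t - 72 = (t - 6)*(t + 2)*(t + 6)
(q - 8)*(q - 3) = q^2 - 11*q + 24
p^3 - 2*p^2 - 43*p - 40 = (p - 8)*(p + 1)*(p + 5)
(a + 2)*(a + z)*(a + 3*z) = a^3 + 4*a^2*z + 2*a^2 + 3*a*z^2 + 8*a*z + 6*z^2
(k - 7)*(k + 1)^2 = k^3 - 5*k^2 - 13*k - 7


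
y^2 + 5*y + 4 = (y + 1)*(y + 4)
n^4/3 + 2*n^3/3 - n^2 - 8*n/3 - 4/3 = (n/3 + 1/3)*(n - 2)*(n + 1)*(n + 2)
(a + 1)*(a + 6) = a^2 + 7*a + 6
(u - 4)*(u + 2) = u^2 - 2*u - 8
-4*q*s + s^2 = s*(-4*q + s)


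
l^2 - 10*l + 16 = (l - 8)*(l - 2)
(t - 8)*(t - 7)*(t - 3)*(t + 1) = t^4 - 17*t^3 + 83*t^2 - 67*t - 168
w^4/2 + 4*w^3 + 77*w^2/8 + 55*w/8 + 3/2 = (w/2 + 1/4)*(w + 1/2)*(w + 3)*(w + 4)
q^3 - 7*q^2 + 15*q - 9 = (q - 3)^2*(q - 1)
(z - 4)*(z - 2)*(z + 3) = z^3 - 3*z^2 - 10*z + 24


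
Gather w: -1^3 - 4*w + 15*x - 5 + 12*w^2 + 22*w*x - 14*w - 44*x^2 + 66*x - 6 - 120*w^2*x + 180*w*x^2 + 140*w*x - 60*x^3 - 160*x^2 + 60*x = w^2*(12 - 120*x) + w*(180*x^2 + 162*x - 18) - 60*x^3 - 204*x^2 + 141*x - 12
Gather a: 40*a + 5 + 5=40*a + 10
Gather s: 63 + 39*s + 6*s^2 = 6*s^2 + 39*s + 63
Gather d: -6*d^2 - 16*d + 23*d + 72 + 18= -6*d^2 + 7*d + 90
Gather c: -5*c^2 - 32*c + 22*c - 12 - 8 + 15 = -5*c^2 - 10*c - 5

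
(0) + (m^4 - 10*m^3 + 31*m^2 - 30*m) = m^4 - 10*m^3 + 31*m^2 - 30*m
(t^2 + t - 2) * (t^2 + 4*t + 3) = t^4 + 5*t^3 + 5*t^2 - 5*t - 6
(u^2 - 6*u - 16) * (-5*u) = -5*u^3 + 30*u^2 + 80*u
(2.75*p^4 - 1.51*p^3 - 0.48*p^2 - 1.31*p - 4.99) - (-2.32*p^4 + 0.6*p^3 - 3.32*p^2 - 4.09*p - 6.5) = 5.07*p^4 - 2.11*p^3 + 2.84*p^2 + 2.78*p + 1.51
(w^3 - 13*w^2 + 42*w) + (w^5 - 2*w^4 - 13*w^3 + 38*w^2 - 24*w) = w^5 - 2*w^4 - 12*w^3 + 25*w^2 + 18*w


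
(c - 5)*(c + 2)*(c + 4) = c^3 + c^2 - 22*c - 40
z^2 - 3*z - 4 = (z - 4)*(z + 1)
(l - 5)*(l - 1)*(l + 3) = l^3 - 3*l^2 - 13*l + 15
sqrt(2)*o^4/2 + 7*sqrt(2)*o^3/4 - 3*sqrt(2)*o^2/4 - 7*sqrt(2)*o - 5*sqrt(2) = (o - 2)*(o + 1)*(o + 5/2)*(sqrt(2)*o/2 + sqrt(2))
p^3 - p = p*(p - 1)*(p + 1)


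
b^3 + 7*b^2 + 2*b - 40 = (b - 2)*(b + 4)*(b + 5)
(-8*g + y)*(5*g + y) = -40*g^2 - 3*g*y + y^2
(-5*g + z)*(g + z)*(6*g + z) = -30*g^3 - 29*g^2*z + 2*g*z^2 + z^3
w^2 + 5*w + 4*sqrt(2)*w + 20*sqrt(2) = (w + 5)*(w + 4*sqrt(2))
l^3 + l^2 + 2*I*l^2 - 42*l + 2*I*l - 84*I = (l - 6)*(l + 7)*(l + 2*I)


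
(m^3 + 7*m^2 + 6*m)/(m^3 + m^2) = (m + 6)/m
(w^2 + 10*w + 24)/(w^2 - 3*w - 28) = (w + 6)/(w - 7)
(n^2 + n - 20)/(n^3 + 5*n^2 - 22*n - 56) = (n + 5)/(n^2 + 9*n + 14)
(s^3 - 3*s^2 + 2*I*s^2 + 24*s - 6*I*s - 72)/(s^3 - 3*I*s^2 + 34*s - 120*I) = (s - 3)/(s - 5*I)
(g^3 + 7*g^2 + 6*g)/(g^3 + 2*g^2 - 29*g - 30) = g/(g - 5)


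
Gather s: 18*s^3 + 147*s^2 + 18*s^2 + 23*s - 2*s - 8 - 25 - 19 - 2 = 18*s^3 + 165*s^2 + 21*s - 54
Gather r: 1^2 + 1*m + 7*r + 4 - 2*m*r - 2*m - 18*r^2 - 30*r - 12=-m - 18*r^2 + r*(-2*m - 23) - 7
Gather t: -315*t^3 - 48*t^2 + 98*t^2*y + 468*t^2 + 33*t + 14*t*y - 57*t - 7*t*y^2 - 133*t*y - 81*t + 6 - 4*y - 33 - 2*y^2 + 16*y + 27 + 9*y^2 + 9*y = -315*t^3 + t^2*(98*y + 420) + t*(-7*y^2 - 119*y - 105) + 7*y^2 + 21*y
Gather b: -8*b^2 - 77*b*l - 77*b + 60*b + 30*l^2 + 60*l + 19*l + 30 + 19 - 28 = -8*b^2 + b*(-77*l - 17) + 30*l^2 + 79*l + 21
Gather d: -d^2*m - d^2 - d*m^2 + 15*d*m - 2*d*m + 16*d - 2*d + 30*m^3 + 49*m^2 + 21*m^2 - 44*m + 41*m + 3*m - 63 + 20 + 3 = d^2*(-m - 1) + d*(-m^2 + 13*m + 14) + 30*m^3 + 70*m^2 - 40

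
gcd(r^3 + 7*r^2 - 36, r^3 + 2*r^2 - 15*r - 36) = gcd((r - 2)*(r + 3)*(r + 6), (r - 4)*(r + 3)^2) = r + 3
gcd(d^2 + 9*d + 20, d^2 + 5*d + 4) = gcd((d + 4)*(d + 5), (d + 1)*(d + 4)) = d + 4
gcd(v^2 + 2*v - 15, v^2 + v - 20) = v + 5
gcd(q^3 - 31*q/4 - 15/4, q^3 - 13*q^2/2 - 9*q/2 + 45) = q^2 - q/2 - 15/2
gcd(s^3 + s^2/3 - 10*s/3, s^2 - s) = s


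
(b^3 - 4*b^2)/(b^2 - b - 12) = b^2/(b + 3)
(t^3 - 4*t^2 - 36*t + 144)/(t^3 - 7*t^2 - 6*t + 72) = (t + 6)/(t + 3)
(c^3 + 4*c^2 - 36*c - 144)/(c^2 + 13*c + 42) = (c^2 - 2*c - 24)/(c + 7)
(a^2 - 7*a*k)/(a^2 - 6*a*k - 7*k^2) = a/(a + k)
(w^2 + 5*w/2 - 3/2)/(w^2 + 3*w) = (w - 1/2)/w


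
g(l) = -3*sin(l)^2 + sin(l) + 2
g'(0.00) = 1.00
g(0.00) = 2.00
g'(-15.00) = -3.72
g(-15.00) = 0.08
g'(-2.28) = -3.62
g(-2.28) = -0.49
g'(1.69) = 0.59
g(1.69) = 0.04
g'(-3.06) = -1.48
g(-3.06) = 1.90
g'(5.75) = 3.49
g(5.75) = 0.72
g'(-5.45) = -2.31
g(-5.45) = 1.10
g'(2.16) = 2.22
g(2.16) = 0.76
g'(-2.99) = -1.88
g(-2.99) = 1.78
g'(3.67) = -3.48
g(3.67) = 0.73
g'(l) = -6*sin(l)*cos(l) + cos(l)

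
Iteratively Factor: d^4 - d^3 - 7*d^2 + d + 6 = (d + 2)*(d^3 - 3*d^2 - d + 3) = (d - 1)*(d + 2)*(d^2 - 2*d - 3) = (d - 3)*(d - 1)*(d + 2)*(d + 1)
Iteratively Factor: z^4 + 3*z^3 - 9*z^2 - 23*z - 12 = (z - 3)*(z^3 + 6*z^2 + 9*z + 4) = (z - 3)*(z + 4)*(z^2 + 2*z + 1) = (z - 3)*(z + 1)*(z + 4)*(z + 1)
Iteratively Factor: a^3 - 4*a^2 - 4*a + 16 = (a - 4)*(a^2 - 4) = (a - 4)*(a - 2)*(a + 2)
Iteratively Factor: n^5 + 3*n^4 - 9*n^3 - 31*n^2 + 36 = (n + 2)*(n^4 + n^3 - 11*n^2 - 9*n + 18) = (n + 2)^2*(n^3 - n^2 - 9*n + 9) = (n + 2)^2*(n + 3)*(n^2 - 4*n + 3) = (n - 3)*(n + 2)^2*(n + 3)*(n - 1)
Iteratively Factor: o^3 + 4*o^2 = (o)*(o^2 + 4*o) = o^2*(o + 4)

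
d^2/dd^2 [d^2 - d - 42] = 2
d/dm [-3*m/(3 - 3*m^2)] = (-m^2 - 1)/(m^4 - 2*m^2 + 1)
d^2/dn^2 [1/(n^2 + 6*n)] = 2*(-n*(n + 6) + 4*(n + 3)^2)/(n^3*(n + 6)^3)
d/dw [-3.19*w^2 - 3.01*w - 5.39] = -6.38*w - 3.01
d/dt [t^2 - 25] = 2*t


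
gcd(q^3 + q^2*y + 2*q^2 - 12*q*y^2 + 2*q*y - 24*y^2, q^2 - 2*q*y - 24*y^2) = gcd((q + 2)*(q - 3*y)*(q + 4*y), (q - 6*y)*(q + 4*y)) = q + 4*y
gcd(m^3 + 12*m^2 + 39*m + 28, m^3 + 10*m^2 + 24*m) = m + 4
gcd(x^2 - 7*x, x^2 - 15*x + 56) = x - 7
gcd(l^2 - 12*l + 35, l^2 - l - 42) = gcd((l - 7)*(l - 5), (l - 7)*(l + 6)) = l - 7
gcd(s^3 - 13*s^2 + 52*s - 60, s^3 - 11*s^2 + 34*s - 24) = s - 6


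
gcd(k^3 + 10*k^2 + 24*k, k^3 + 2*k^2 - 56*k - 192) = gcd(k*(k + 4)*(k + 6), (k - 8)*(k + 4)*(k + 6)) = k^2 + 10*k + 24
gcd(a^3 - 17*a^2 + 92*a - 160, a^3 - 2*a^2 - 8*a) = a - 4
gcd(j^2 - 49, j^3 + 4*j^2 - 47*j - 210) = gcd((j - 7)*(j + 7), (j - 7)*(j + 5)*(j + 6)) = j - 7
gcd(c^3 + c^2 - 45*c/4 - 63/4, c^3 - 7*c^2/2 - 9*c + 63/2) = c^2 - c/2 - 21/2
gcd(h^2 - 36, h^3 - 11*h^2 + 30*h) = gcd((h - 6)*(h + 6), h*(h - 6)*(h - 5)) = h - 6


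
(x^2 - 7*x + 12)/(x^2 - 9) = (x - 4)/(x + 3)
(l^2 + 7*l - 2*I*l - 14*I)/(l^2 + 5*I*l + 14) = (l + 7)/(l + 7*I)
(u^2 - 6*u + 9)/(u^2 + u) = (u^2 - 6*u + 9)/(u*(u + 1))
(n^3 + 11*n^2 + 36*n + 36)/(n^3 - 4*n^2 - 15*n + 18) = (n^2 + 8*n + 12)/(n^2 - 7*n + 6)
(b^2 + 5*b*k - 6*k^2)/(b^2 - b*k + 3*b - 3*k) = (b + 6*k)/(b + 3)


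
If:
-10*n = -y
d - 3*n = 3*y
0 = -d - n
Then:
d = 0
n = 0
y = 0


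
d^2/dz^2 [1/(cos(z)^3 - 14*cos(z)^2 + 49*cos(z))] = (-9*(1 - cos(2*z))^2/4 - 35*cos(z) - 55*cos(2*z)/2 + 7*cos(3*z) + 159/2)/((cos(z) - 7)^4*cos(z)^3)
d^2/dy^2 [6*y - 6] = 0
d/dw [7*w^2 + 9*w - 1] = 14*w + 9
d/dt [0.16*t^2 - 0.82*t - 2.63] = 0.32*t - 0.82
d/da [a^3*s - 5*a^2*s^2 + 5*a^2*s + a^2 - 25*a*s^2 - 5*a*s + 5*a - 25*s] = 3*a^2*s - 10*a*s^2 + 10*a*s + 2*a - 25*s^2 - 5*s + 5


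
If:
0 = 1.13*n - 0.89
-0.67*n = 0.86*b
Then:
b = -0.61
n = 0.79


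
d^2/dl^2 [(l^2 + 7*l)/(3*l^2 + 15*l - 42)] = 4/(3*(l^3 - 6*l^2 + 12*l - 8))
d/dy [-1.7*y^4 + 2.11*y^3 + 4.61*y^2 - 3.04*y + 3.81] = -6.8*y^3 + 6.33*y^2 + 9.22*y - 3.04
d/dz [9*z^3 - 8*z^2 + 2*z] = 27*z^2 - 16*z + 2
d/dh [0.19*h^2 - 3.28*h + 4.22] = 0.38*h - 3.28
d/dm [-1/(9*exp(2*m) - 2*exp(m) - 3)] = (18*exp(m) - 2)*exp(m)/(-9*exp(2*m) + 2*exp(m) + 3)^2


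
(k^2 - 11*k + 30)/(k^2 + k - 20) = (k^2 - 11*k + 30)/(k^2 + k - 20)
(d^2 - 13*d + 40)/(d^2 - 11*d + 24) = (d - 5)/(d - 3)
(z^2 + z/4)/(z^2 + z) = (z + 1/4)/(z + 1)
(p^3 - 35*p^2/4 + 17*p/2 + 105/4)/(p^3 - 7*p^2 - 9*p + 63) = (p + 5/4)/(p + 3)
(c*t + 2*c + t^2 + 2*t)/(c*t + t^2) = (t + 2)/t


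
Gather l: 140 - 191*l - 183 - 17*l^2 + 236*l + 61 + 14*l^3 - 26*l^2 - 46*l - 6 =14*l^3 - 43*l^2 - l + 12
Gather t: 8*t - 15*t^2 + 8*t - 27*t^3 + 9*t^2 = -27*t^3 - 6*t^2 + 16*t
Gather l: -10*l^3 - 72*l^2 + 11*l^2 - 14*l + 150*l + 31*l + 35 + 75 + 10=-10*l^3 - 61*l^2 + 167*l + 120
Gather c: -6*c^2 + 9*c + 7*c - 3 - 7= -6*c^2 + 16*c - 10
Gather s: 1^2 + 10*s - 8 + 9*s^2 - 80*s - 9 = 9*s^2 - 70*s - 16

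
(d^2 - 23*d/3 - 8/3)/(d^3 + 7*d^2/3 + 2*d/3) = (d - 8)/(d*(d + 2))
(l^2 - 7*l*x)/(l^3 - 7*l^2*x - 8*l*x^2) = (-l + 7*x)/(-l^2 + 7*l*x + 8*x^2)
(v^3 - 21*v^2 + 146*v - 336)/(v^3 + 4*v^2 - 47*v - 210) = (v^2 - 14*v + 48)/(v^2 + 11*v + 30)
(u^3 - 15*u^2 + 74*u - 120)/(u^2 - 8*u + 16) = (u^2 - 11*u + 30)/(u - 4)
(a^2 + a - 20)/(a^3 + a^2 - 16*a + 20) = (a - 4)/(a^2 - 4*a + 4)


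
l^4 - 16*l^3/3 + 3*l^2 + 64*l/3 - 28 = (l - 3)*(l - 7/3)*(l - 2)*(l + 2)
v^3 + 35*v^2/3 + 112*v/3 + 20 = (v + 2/3)*(v + 5)*(v + 6)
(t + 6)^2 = t^2 + 12*t + 36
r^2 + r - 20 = (r - 4)*(r + 5)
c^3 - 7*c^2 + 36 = (c - 6)*(c - 3)*(c + 2)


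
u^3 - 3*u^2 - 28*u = u*(u - 7)*(u + 4)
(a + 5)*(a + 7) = a^2 + 12*a + 35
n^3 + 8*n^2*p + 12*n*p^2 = n*(n + 2*p)*(n + 6*p)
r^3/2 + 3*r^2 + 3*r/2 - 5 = (r/2 + 1)*(r - 1)*(r + 5)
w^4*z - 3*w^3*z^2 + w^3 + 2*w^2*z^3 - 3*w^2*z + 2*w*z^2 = w*(w - 2*z)*(w - z)*(w*z + 1)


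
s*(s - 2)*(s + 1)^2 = s^4 - 3*s^2 - 2*s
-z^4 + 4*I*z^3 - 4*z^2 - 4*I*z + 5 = (z + 1)*(z - 5*I)*(-I*z + 1)*(-I*z + I)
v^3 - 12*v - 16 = (v - 4)*(v + 2)^2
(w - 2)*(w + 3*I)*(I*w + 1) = I*w^3 - 2*w^2 - 2*I*w^2 + 4*w + 3*I*w - 6*I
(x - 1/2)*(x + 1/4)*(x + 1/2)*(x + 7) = x^4 + 29*x^3/4 + 3*x^2/2 - 29*x/16 - 7/16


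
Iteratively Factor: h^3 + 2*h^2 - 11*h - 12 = (h + 1)*(h^2 + h - 12) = (h + 1)*(h + 4)*(h - 3)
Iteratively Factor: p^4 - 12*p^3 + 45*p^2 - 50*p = (p - 2)*(p^3 - 10*p^2 + 25*p) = p*(p - 2)*(p^2 - 10*p + 25) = p*(p - 5)*(p - 2)*(p - 5)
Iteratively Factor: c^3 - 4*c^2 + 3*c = (c - 3)*(c^2 - c) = c*(c - 3)*(c - 1)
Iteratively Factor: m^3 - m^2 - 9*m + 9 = (m - 3)*(m^2 + 2*m - 3) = (m - 3)*(m - 1)*(m + 3)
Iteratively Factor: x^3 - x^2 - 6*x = (x - 3)*(x^2 + 2*x) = (x - 3)*(x + 2)*(x)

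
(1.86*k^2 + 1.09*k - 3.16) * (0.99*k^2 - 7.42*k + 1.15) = 1.8414*k^4 - 12.7221*k^3 - 9.0772*k^2 + 24.7007*k - 3.634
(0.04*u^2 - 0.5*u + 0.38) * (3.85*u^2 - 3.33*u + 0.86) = 0.154*u^4 - 2.0582*u^3 + 3.1624*u^2 - 1.6954*u + 0.3268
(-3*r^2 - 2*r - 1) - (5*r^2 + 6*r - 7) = -8*r^2 - 8*r + 6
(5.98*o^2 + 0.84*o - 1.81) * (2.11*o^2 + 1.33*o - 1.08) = 12.6178*o^4 + 9.7258*o^3 - 9.1603*o^2 - 3.3145*o + 1.9548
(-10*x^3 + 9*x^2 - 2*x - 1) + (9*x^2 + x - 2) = -10*x^3 + 18*x^2 - x - 3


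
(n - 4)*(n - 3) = n^2 - 7*n + 12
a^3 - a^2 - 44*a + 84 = (a - 6)*(a - 2)*(a + 7)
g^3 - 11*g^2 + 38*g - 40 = (g - 5)*(g - 4)*(g - 2)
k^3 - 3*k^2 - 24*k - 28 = (k - 7)*(k + 2)^2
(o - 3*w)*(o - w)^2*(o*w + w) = o^4*w - 5*o^3*w^2 + o^3*w + 7*o^2*w^3 - 5*o^2*w^2 - 3*o*w^4 + 7*o*w^3 - 3*w^4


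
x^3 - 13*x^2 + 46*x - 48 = (x - 8)*(x - 3)*(x - 2)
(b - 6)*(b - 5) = b^2 - 11*b + 30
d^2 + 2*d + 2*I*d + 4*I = (d + 2)*(d + 2*I)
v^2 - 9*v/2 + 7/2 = (v - 7/2)*(v - 1)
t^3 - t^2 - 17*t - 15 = (t - 5)*(t + 1)*(t + 3)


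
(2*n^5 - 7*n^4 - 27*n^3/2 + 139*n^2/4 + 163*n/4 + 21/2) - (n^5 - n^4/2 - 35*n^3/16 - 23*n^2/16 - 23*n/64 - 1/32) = n^5 - 13*n^4/2 - 181*n^3/16 + 579*n^2/16 + 2631*n/64 + 337/32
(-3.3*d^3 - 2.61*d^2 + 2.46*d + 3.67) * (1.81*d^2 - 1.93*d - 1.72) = -5.973*d^5 + 1.6449*d^4 + 15.1659*d^3 + 6.3841*d^2 - 11.3143*d - 6.3124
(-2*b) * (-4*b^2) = 8*b^3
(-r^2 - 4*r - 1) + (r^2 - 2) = -4*r - 3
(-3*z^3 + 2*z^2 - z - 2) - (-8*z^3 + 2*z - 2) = 5*z^3 + 2*z^2 - 3*z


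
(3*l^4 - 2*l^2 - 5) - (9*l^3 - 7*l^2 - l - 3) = 3*l^4 - 9*l^3 + 5*l^2 + l - 2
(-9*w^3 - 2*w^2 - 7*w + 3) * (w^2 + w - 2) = -9*w^5 - 11*w^4 + 9*w^3 + 17*w - 6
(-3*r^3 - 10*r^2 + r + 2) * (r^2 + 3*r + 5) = -3*r^5 - 19*r^4 - 44*r^3 - 45*r^2 + 11*r + 10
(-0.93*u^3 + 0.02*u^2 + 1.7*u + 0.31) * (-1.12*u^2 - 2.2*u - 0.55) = 1.0416*u^5 + 2.0236*u^4 - 1.4365*u^3 - 4.0982*u^2 - 1.617*u - 0.1705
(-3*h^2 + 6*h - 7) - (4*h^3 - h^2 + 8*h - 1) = -4*h^3 - 2*h^2 - 2*h - 6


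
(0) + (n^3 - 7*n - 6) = n^3 - 7*n - 6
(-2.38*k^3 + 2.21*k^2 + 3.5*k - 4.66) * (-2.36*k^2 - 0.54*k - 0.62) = 5.6168*k^5 - 3.9304*k^4 - 7.9778*k^3 + 7.7374*k^2 + 0.3464*k + 2.8892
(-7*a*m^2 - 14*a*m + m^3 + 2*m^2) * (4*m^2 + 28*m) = -28*a*m^4 - 252*a*m^3 - 392*a*m^2 + 4*m^5 + 36*m^4 + 56*m^3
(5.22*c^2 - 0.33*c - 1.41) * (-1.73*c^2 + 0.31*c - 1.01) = -9.0306*c^4 + 2.1891*c^3 - 2.9352*c^2 - 0.1038*c + 1.4241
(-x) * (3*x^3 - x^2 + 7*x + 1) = -3*x^4 + x^3 - 7*x^2 - x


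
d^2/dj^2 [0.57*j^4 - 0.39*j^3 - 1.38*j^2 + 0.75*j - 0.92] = 6.84*j^2 - 2.34*j - 2.76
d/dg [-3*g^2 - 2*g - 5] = -6*g - 2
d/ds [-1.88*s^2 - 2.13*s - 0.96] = -3.76*s - 2.13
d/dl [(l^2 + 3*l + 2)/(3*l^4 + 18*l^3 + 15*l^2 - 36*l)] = (-2*l^5 - 15*l^4 - 44*l^3 - 63*l^2 - 20*l + 24)/(3*l^2*(l^6 + 12*l^5 + 46*l^4 + 36*l^3 - 119*l^2 - 120*l + 144))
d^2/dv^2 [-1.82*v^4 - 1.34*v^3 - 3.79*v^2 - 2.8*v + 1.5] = -21.84*v^2 - 8.04*v - 7.58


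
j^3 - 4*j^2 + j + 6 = (j - 3)*(j - 2)*(j + 1)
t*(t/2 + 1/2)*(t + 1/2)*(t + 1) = t^4/2 + 5*t^3/4 + t^2 + t/4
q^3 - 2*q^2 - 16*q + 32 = (q - 4)*(q - 2)*(q + 4)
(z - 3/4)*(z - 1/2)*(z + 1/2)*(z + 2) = z^4 + 5*z^3/4 - 7*z^2/4 - 5*z/16 + 3/8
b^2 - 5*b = b*(b - 5)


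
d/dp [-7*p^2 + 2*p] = 2 - 14*p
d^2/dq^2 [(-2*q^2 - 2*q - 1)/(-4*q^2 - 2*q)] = (4*q^3 + 12*q^2 + 6*q + 1)/(q^3*(8*q^3 + 12*q^2 + 6*q + 1))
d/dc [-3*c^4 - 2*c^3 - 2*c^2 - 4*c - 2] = -12*c^3 - 6*c^2 - 4*c - 4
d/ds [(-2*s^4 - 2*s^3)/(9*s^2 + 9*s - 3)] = 2*s^2*(-6*s^3 - 12*s^2 - 2*s + 3)/(3*(9*s^4 + 18*s^3 + 3*s^2 - 6*s + 1))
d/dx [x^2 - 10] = 2*x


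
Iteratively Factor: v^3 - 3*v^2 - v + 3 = (v - 3)*(v^2 - 1) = (v - 3)*(v - 1)*(v + 1)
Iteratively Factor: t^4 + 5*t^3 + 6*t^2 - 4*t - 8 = (t + 2)*(t^3 + 3*t^2 - 4) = (t + 2)^2*(t^2 + t - 2) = (t + 2)^3*(t - 1)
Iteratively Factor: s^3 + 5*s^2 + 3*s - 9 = (s - 1)*(s^2 + 6*s + 9) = (s - 1)*(s + 3)*(s + 3)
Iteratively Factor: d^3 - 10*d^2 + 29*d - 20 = (d - 5)*(d^2 - 5*d + 4) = (d - 5)*(d - 1)*(d - 4)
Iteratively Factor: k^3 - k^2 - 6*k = (k + 2)*(k^2 - 3*k) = k*(k + 2)*(k - 3)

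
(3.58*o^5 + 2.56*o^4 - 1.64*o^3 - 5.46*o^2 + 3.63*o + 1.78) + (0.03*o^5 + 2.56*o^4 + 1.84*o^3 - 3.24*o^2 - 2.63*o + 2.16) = 3.61*o^5 + 5.12*o^4 + 0.2*o^3 - 8.7*o^2 + 1.0*o + 3.94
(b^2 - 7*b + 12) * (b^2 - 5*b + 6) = b^4 - 12*b^3 + 53*b^2 - 102*b + 72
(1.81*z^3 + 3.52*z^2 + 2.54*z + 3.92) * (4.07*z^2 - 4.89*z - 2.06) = 7.3667*z^5 + 5.4755*z^4 - 10.6036*z^3 - 3.7174*z^2 - 24.4012*z - 8.0752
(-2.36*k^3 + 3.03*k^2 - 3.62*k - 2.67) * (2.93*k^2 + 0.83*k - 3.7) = -6.9148*k^5 + 6.9191*k^4 + 0.640299999999999*k^3 - 22.0387*k^2 + 11.1779*k + 9.879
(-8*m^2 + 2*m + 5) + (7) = -8*m^2 + 2*m + 12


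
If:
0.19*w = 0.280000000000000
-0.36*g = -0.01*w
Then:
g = 0.04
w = 1.47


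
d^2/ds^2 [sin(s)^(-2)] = 2*(cos(2*s) + 2)/sin(s)^4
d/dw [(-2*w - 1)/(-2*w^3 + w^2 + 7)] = 2*(2*w^3 - w^2 - w*(2*w + 1)*(3*w - 1) - 7)/(-2*w^3 + w^2 + 7)^2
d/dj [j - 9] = 1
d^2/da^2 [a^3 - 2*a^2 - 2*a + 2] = 6*a - 4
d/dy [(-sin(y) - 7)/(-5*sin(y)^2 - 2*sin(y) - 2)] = (-70*sin(y) + 5*cos(y)^2 - 17)*cos(y)/(5*sin(y)^2 + 2*sin(y) + 2)^2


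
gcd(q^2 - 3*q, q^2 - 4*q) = q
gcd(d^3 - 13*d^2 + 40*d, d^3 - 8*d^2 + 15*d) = d^2 - 5*d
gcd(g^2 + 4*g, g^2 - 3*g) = g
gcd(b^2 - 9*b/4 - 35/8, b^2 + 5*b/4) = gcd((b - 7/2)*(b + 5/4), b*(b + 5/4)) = b + 5/4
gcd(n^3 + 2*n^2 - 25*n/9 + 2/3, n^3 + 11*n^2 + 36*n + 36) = n + 3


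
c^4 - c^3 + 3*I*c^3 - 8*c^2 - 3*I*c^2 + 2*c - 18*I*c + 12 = (c - 3)*(c + 2)*(c + I)*(c + 2*I)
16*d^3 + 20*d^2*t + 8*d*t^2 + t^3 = (2*d + t)^2*(4*d + t)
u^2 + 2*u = u*(u + 2)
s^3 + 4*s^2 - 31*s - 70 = (s - 5)*(s + 2)*(s + 7)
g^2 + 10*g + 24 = (g + 4)*(g + 6)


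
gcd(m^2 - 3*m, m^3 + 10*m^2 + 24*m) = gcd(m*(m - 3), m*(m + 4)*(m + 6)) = m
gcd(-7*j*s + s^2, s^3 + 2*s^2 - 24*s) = s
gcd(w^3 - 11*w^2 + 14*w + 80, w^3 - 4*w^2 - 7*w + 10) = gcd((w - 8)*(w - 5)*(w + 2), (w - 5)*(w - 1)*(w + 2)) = w^2 - 3*w - 10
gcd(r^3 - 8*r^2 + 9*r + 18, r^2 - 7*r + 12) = r - 3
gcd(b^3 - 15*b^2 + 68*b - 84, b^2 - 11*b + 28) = b - 7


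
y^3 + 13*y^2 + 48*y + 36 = (y + 1)*(y + 6)^2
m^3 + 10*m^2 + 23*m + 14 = (m + 1)*(m + 2)*(m + 7)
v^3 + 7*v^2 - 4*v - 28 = (v - 2)*(v + 2)*(v + 7)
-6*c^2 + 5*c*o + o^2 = (-c + o)*(6*c + o)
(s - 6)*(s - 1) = s^2 - 7*s + 6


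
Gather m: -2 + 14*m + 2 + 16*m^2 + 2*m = 16*m^2 + 16*m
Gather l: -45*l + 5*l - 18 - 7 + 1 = -40*l - 24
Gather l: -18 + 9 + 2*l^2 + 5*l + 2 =2*l^2 + 5*l - 7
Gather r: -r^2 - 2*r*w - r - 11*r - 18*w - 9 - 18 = -r^2 + r*(-2*w - 12) - 18*w - 27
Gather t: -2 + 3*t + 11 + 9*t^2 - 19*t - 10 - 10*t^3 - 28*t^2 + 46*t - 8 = -10*t^3 - 19*t^2 + 30*t - 9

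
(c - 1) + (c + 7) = 2*c + 6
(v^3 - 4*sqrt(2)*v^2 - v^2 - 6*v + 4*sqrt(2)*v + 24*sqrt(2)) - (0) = v^3 - 4*sqrt(2)*v^2 - v^2 - 6*v + 4*sqrt(2)*v + 24*sqrt(2)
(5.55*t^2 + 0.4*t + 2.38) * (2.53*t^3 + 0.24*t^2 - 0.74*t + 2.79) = 14.0415*t^5 + 2.344*t^4 + 2.0104*t^3 + 15.7597*t^2 - 0.6452*t + 6.6402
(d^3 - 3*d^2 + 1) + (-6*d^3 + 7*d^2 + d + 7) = -5*d^3 + 4*d^2 + d + 8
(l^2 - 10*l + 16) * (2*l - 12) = 2*l^3 - 32*l^2 + 152*l - 192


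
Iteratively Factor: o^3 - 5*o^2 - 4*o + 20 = (o - 5)*(o^2 - 4) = (o - 5)*(o - 2)*(o + 2)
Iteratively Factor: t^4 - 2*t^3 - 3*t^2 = (t - 3)*(t^3 + t^2) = (t - 3)*(t + 1)*(t^2) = t*(t - 3)*(t + 1)*(t)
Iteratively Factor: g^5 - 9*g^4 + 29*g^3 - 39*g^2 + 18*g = (g - 3)*(g^4 - 6*g^3 + 11*g^2 - 6*g) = (g - 3)*(g - 1)*(g^3 - 5*g^2 + 6*g) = g*(g - 3)*(g - 1)*(g^2 - 5*g + 6) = g*(g - 3)^2*(g - 1)*(g - 2)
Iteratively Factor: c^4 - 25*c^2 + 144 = (c - 3)*(c^3 + 3*c^2 - 16*c - 48) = (c - 3)*(c + 3)*(c^2 - 16) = (c - 3)*(c + 3)*(c + 4)*(c - 4)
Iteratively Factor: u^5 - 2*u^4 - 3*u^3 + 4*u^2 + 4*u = (u - 2)*(u^4 - 3*u^2 - 2*u) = (u - 2)^2*(u^3 + 2*u^2 + u) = u*(u - 2)^2*(u^2 + 2*u + 1) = u*(u - 2)^2*(u + 1)*(u + 1)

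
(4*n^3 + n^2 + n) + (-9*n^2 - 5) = 4*n^3 - 8*n^2 + n - 5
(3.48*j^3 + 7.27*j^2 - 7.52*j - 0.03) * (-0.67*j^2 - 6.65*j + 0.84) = -2.3316*j^5 - 28.0129*j^4 - 40.3839*j^3 + 56.1349*j^2 - 6.1173*j - 0.0252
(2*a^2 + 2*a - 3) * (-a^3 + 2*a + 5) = -2*a^5 - 2*a^4 + 7*a^3 + 14*a^2 + 4*a - 15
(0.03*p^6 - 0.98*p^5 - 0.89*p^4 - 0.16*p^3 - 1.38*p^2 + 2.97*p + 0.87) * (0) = 0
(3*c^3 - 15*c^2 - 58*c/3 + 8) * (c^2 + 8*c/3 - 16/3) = 3*c^5 - 7*c^4 - 226*c^3/3 + 328*c^2/9 + 1120*c/9 - 128/3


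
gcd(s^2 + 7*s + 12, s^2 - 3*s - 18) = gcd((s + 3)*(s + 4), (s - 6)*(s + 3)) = s + 3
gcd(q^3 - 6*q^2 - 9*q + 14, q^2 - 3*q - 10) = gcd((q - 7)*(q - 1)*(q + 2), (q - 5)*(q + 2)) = q + 2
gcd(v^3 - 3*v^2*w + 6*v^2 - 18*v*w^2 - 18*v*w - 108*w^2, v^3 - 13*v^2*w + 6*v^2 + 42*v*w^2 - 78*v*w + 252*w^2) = v^2 - 6*v*w + 6*v - 36*w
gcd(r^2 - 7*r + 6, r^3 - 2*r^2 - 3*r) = 1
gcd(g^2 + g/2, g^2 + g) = g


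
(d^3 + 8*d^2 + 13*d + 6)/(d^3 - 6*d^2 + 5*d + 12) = (d^2 + 7*d + 6)/(d^2 - 7*d + 12)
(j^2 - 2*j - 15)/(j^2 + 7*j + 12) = (j - 5)/(j + 4)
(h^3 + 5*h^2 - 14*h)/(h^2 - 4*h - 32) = h*(-h^2 - 5*h + 14)/(-h^2 + 4*h + 32)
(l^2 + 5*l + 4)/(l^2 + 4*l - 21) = (l^2 + 5*l + 4)/(l^2 + 4*l - 21)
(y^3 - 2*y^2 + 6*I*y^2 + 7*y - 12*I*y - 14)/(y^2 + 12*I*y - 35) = (y^2 - y*(2 + I) + 2*I)/(y + 5*I)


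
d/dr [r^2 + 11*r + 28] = 2*r + 11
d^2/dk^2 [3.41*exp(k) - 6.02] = 3.41*exp(k)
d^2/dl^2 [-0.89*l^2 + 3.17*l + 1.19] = -1.78000000000000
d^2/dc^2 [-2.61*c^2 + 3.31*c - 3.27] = -5.22000000000000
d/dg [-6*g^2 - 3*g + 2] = -12*g - 3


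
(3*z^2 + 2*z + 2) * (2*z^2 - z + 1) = 6*z^4 + z^3 + 5*z^2 + 2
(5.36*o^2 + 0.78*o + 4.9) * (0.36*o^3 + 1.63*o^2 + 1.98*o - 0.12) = 1.9296*o^5 + 9.0176*o^4 + 13.6482*o^3 + 8.8882*o^2 + 9.6084*o - 0.588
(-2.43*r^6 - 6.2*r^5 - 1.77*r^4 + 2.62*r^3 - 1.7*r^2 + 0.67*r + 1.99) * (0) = 0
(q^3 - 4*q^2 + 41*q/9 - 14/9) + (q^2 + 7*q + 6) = q^3 - 3*q^2 + 104*q/9 + 40/9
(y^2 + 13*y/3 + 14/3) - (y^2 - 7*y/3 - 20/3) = 20*y/3 + 34/3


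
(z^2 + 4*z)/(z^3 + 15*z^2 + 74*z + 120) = z/(z^2 + 11*z + 30)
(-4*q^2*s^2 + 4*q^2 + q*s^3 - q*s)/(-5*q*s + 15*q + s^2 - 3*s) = q*(4*q*s^2 - 4*q - s^3 + s)/(5*q*s - 15*q - s^2 + 3*s)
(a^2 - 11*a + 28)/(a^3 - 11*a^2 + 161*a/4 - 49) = 4*(a - 7)/(4*a^2 - 28*a + 49)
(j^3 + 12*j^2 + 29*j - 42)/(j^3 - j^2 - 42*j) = (j^2 + 6*j - 7)/(j*(j - 7))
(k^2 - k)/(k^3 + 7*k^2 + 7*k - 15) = k/(k^2 + 8*k + 15)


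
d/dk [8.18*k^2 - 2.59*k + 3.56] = 16.36*k - 2.59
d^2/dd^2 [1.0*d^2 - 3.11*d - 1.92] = 2.00000000000000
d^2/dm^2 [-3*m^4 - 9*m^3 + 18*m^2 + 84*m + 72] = -36*m^2 - 54*m + 36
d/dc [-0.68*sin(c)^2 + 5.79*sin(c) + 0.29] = (5.79 - 1.36*sin(c))*cos(c)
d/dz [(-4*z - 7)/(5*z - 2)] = 43/(5*z - 2)^2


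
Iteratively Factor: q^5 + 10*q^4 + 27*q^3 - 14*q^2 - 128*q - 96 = (q + 4)*(q^4 + 6*q^3 + 3*q^2 - 26*q - 24) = (q - 2)*(q + 4)*(q^3 + 8*q^2 + 19*q + 12) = (q - 2)*(q + 3)*(q + 4)*(q^2 + 5*q + 4) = (q - 2)*(q + 1)*(q + 3)*(q + 4)*(q + 4)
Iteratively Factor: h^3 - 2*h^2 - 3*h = (h + 1)*(h^2 - 3*h) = (h - 3)*(h + 1)*(h)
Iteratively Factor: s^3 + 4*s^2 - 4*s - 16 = (s - 2)*(s^2 + 6*s + 8) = (s - 2)*(s + 2)*(s + 4)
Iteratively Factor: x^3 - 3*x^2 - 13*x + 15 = (x - 5)*(x^2 + 2*x - 3) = (x - 5)*(x - 1)*(x + 3)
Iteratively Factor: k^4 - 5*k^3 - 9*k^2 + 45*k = (k)*(k^3 - 5*k^2 - 9*k + 45) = k*(k - 3)*(k^2 - 2*k - 15) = k*(k - 3)*(k + 3)*(k - 5)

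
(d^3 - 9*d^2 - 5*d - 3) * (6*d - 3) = 6*d^4 - 57*d^3 - 3*d^2 - 3*d + 9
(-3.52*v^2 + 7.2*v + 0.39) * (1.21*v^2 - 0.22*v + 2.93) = -4.2592*v^4 + 9.4864*v^3 - 11.4257*v^2 + 21.0102*v + 1.1427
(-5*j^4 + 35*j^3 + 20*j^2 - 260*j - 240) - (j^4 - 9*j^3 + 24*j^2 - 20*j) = -6*j^4 + 44*j^3 - 4*j^2 - 240*j - 240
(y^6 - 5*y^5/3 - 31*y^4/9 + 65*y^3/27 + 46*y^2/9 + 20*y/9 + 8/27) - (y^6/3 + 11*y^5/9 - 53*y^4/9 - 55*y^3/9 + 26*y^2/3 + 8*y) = 2*y^6/3 - 26*y^5/9 + 22*y^4/9 + 230*y^3/27 - 32*y^2/9 - 52*y/9 + 8/27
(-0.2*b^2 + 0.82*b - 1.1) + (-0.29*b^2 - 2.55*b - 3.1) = -0.49*b^2 - 1.73*b - 4.2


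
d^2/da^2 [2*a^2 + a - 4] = 4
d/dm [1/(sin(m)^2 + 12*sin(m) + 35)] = -2*(sin(m) + 6)*cos(m)/(sin(m)^2 + 12*sin(m) + 35)^2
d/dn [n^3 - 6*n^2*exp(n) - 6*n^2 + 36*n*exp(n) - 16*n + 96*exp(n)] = -6*n^2*exp(n) + 3*n^2 + 24*n*exp(n) - 12*n + 132*exp(n) - 16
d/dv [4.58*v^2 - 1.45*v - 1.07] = 9.16*v - 1.45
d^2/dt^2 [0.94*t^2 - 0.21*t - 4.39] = 1.88000000000000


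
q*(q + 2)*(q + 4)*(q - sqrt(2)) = q^4 - sqrt(2)*q^3 + 6*q^3 - 6*sqrt(2)*q^2 + 8*q^2 - 8*sqrt(2)*q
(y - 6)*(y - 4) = y^2 - 10*y + 24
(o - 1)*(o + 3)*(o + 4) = o^3 + 6*o^2 + 5*o - 12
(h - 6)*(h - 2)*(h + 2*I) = h^3 - 8*h^2 + 2*I*h^2 + 12*h - 16*I*h + 24*I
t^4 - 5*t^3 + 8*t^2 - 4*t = t*(t - 2)^2*(t - 1)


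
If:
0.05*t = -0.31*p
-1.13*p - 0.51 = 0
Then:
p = -0.45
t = 2.80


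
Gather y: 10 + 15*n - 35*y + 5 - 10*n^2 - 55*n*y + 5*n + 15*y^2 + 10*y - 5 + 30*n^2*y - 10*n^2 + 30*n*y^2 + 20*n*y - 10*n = -20*n^2 + 10*n + y^2*(30*n + 15) + y*(30*n^2 - 35*n - 25) + 10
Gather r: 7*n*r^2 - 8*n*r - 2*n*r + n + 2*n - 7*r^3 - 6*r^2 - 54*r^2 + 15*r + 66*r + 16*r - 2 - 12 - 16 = 3*n - 7*r^3 + r^2*(7*n - 60) + r*(97 - 10*n) - 30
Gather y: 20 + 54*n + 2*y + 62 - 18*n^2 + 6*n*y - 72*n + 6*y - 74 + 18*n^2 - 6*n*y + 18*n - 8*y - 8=0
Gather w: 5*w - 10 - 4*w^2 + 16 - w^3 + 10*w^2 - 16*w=-w^3 + 6*w^2 - 11*w + 6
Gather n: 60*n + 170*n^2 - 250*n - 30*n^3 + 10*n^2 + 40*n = -30*n^3 + 180*n^2 - 150*n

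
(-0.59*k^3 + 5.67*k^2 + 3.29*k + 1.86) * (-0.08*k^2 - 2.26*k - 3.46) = 0.0472*k^5 + 0.8798*k^4 - 11.036*k^3 - 27.2024*k^2 - 15.587*k - 6.4356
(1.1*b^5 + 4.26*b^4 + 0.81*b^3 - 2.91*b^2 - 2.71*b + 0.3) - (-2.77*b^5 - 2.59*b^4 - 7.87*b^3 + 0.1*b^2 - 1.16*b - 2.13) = 3.87*b^5 + 6.85*b^4 + 8.68*b^3 - 3.01*b^2 - 1.55*b + 2.43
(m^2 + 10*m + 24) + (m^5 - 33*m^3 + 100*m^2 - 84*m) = m^5 - 33*m^3 + 101*m^2 - 74*m + 24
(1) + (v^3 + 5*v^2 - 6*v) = v^3 + 5*v^2 - 6*v + 1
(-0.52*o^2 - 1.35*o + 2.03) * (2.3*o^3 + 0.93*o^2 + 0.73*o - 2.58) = -1.196*o^5 - 3.5886*o^4 + 3.0339*o^3 + 2.244*o^2 + 4.9649*o - 5.2374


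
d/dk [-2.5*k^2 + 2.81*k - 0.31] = 2.81 - 5.0*k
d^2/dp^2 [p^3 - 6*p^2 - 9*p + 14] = 6*p - 12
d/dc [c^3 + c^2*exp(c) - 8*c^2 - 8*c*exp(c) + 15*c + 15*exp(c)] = c^2*exp(c) + 3*c^2 - 6*c*exp(c) - 16*c + 7*exp(c) + 15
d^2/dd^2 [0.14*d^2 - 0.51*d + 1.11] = 0.280000000000000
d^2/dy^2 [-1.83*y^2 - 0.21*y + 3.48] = -3.66000000000000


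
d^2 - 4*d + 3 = (d - 3)*(d - 1)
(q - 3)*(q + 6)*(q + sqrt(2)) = q^3 + sqrt(2)*q^2 + 3*q^2 - 18*q + 3*sqrt(2)*q - 18*sqrt(2)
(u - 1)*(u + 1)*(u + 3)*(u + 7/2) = u^4 + 13*u^3/2 + 19*u^2/2 - 13*u/2 - 21/2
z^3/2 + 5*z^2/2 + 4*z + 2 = (z/2 + 1)*(z + 1)*(z + 2)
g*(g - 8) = g^2 - 8*g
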